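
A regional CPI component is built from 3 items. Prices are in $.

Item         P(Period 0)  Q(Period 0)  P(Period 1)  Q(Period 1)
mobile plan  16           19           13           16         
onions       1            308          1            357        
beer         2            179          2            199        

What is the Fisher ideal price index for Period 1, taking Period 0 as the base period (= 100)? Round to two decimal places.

94.69

Laspeyres component (base-period weights):
ΣP(Period 1)Q(Period 0) = 13×19 + 1×308 + 2×179 = 247 + 308 + 358 = 913
ΣP(Period 0)Q(Period 0) = 16×19 + 1×308 + 2×179 = 304 + 308 + 358 = 970
L = 913 / 970 × 100 = 94.1237
Paasche component (current-period weights):
ΣP(Period 1)Q(Period 1) = 13×16 + 1×357 + 2×199 = 208 + 357 + 398 = 963
ΣP(Period 0)Q(Period 1) = 16×16 + 1×357 + 2×199 = 256 + 357 + 398 = 1011
P = 963 / 1011 × 100 = 95.2522
Fisher = √(L × P) = √(94.1237 × 95.2522) = 94.6863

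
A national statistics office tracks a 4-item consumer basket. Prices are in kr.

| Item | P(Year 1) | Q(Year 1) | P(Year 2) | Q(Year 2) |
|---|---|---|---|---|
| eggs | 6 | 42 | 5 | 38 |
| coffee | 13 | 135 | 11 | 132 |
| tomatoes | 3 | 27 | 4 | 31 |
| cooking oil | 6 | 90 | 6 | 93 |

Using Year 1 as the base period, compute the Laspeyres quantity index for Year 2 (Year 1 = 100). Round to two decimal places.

Laspeyres quantity index uses base-period prices as weights.
ΣP(Year 1)·Q(Year 2) = 6×38 + 13×132 + 3×31 + 6×93 = 228 + 1716 + 93 + 558 = 2595
ΣP(Year 1)·Q(Year 1) = 6×42 + 13×135 + 3×27 + 6×90 = 252 + 1755 + 81 + 540 = 2628
Index = 2595 / 2628 × 100 = 98.7443

98.74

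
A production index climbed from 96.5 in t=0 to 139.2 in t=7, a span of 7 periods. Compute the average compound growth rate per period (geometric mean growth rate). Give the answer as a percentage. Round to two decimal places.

5.37%

Growth factor = (139.2/96.5)^(1/7) = (1.442487)^(1/7) = 1.053732
Growth rate = 1.053732 − 1 = 0.053732 = 5.3732%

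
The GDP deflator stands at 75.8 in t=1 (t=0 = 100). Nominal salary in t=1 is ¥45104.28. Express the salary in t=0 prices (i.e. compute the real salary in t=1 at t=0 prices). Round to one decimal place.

Real = Nominal ÷ (Index/100) = 45104.28 ÷ (75.8/100)
     = 45104.28 ÷ 0.758 = 59504.3272

59504.3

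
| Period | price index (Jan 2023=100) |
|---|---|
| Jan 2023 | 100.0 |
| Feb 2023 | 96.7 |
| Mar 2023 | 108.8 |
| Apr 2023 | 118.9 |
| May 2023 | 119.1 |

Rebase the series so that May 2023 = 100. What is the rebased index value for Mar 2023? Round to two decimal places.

Rebased(Mar 2023) = 108.8 / 119.1 × 100 = 91.3518

91.35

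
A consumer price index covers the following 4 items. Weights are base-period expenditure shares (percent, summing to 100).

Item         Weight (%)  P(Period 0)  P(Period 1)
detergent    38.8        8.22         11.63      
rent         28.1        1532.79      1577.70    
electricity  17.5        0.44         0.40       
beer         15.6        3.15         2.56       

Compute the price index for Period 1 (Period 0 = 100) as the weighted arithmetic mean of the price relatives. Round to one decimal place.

detergent: 38.8 × (11.63/8.22) = 38.8 × 1.414842 = 54.8959
rent: 28.1 × (1577.70/1532.79) = 28.1 × 1.029300 = 28.9233
electricity: 17.5 × (0.40/0.44) = 17.5 × 0.909091 = 15.9091
beer: 15.6 × (2.56/3.15) = 15.6 × 0.812698 = 12.6781
Index = Σ wᵢ·(p₁ᵢ/p₀ᵢ) = 54.8959 + 28.9233 + 15.9091 + 12.6781 = 112.4064

112.4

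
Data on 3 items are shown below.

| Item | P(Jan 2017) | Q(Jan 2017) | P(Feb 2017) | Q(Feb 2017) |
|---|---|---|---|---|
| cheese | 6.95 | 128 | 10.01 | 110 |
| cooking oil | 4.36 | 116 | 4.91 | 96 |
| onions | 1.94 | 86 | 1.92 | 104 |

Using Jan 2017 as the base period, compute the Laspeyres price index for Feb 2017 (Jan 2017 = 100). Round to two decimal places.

Laspeyres price index uses base-period quantities as weights.
ΣP(Feb 2017)·Q(Jan 2017) = 10.01×128 + 4.91×116 + 1.92×86 = 1281.28 + 569.56 + 165.12 = 2015.96
ΣP(Jan 2017)·Q(Jan 2017) = 6.95×128 + 4.36×116 + 1.94×86 = 889.6 + 505.76 + 166.84 = 1562.2
Index = 2015.96 / 1562.2 × 100 = 129.0462

129.05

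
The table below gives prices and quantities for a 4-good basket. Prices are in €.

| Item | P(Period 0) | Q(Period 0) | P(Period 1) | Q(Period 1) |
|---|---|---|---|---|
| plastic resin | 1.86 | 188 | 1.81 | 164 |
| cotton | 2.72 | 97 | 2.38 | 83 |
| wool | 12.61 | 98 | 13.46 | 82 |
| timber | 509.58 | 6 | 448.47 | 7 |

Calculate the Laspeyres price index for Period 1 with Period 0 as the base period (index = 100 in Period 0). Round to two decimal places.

93.36

Laspeyres price index uses base-period quantities as weights.
ΣP(Period 1)·Q(Period 0) = 1.81×188 + 2.38×97 + 13.46×98 + 448.47×6 = 340.28 + 230.86 + 1319.08 + 2690.82 = 4581.04
ΣP(Period 0)·Q(Period 0) = 1.86×188 + 2.72×97 + 12.61×98 + 509.58×6 = 349.68 + 263.84 + 1235.78 + 3057.48 = 4906.78
Index = 4581.04 / 4906.78 × 100 = 93.3614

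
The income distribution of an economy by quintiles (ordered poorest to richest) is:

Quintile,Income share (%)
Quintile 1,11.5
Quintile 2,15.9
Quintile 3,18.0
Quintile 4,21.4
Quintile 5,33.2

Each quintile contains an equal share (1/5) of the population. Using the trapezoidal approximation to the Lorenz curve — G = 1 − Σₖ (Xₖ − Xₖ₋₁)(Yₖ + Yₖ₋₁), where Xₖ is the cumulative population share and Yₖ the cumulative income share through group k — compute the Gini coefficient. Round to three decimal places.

0.196

Cumulative income shares Yₖ: 0.1150, 0.2740, 0.4540, 0.6680, 1.0000
Σ (Xₖ−Xₖ₋₁)(Yₖ+Yₖ₋₁) = (1/5)(0.1150+0.0000) + (1/5)(0.2740+0.1150) + (1/5)(0.4540+0.2740) + (1/5)(0.6680+0.4540) + (1/5)(1.0000+0.6680)
  = 0.0230 + 0.0778 + 0.1456 + 0.2244 + 0.3336 = 0.8044
G = 1 − 0.8044 = 0.1956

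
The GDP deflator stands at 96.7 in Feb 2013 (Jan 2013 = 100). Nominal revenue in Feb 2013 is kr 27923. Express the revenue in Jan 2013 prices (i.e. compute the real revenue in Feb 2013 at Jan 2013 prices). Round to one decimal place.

28875.9

Real = Nominal ÷ (Index/100) = 27923 ÷ (96.7/100)
     = 27923 ÷ 0.967 = 28875.9049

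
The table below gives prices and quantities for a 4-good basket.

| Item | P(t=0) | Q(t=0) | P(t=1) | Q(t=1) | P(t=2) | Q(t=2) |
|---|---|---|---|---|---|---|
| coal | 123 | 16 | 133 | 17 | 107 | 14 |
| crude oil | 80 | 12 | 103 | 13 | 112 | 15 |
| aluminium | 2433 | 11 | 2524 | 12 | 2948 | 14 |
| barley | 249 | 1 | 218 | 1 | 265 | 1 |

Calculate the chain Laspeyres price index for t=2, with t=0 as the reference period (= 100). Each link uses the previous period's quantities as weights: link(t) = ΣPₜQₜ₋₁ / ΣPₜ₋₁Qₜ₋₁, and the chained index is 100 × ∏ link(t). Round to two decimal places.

119.46

Link t=0→t=1:
ΣP(t=1)Q(t=0) = 133×16 + 103×12 + 2524×11 + 218×1 = 2128 + 1236 + 27764 + 218 = 31346
ΣP(t=0)Q(t=0) = 123×16 + 80×12 + 2433×11 + 249×1 = 1968 + 960 + 26763 + 249 = 29940
link = 31346/29940 = 1.046961
Link t=1→t=2:
ΣP(t=2)Q(t=1) = 107×17 + 112×13 + 2948×12 + 265×1 = 1819 + 1456 + 35376 + 265 = 38916
ΣP(t=1)Q(t=1) = 133×17 + 103×13 + 2524×12 + 218×1 = 2261 + 1339 + 30288 + 218 = 34106
link = 38916/34106 = 1.141031
Chained index = 100 × 1.046961 × 1.141031 = 119.4614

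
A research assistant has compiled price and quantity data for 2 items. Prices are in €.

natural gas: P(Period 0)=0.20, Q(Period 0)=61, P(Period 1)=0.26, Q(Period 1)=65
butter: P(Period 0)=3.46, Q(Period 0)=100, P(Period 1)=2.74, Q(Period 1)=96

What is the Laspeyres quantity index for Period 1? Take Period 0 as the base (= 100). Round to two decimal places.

96.36

Laspeyres quantity index uses base-period prices as weights.
ΣP(Period 0)·Q(Period 1) = 0.20×65 + 3.46×96 = 13 + 332.16 = 345.16
ΣP(Period 0)·Q(Period 0) = 0.20×61 + 3.46×100 = 12.2 + 346 = 358.2
Index = 345.16 / 358.2 × 100 = 96.3596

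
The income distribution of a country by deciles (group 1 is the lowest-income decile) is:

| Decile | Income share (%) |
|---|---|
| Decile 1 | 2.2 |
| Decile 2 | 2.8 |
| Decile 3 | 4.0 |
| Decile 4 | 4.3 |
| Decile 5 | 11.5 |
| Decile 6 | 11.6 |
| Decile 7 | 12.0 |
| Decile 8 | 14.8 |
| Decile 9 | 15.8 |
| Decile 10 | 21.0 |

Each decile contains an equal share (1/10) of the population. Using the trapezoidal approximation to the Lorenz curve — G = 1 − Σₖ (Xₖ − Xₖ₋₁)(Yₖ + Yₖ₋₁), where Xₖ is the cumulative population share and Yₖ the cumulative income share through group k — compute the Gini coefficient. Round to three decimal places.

0.337

Cumulative income shares Yₖ: 0.0220, 0.0500, 0.0900, 0.1330, 0.2480, 0.3640, 0.4840, 0.6320, 0.7900, 1.0000
Σ (Xₖ−Xₖ₋₁)(Yₖ+Yₖ₋₁) = (1/10)(0.0220+0.0000) + (1/10)(0.0500+0.0220) + (1/10)(0.0900+0.0500) + (1/10)(0.1330+0.0900) + (1/10)(0.2480+0.1330) + (1/10)(0.3640+0.2480) + (1/10)(0.4840+0.3640) + (1/10)(0.6320+0.4840) + (1/10)(0.7900+0.6320) + (1/10)(1.0000+0.7900)
  = 0.0022 + 0.0072 + 0.0140 + 0.0223 + 0.0381 + 0.0612 + 0.0848 + 0.1116 + 0.1422 + 0.1790 = 0.6626
G = 1 − 0.6626 = 0.3374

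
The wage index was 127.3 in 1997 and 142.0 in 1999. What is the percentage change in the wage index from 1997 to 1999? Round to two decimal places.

Change = (142.0 − 127.3) / 127.3 × 100
       = 14.7 / 127.3 × 100 = 11.5475%

11.55%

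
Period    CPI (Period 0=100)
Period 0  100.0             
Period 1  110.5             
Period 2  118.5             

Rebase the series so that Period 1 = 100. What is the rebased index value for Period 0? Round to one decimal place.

Rebased(Period 0) = 100.0 / 110.5 × 100 = 90.4977

90.5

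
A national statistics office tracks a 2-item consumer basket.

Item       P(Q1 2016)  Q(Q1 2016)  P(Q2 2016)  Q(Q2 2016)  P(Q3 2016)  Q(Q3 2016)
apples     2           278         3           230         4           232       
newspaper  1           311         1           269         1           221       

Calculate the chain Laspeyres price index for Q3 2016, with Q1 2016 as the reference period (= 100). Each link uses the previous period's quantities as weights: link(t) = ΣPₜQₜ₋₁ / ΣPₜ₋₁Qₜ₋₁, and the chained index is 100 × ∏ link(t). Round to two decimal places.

Link Q1 2016→Q2 2016:
ΣP(Q2 2016)Q(Q1 2016) = 3×278 + 1×311 = 834 + 311 = 1145
ΣP(Q1 2016)Q(Q1 2016) = 2×278 + 1×311 = 556 + 311 = 867
link = 1145/867 = 1.320646
Link Q2 2016→Q3 2016:
ΣP(Q3 2016)Q(Q2 2016) = 4×230 + 1×269 = 920 + 269 = 1189
ΣP(Q2 2016)Q(Q2 2016) = 3×230 + 1×269 = 690 + 269 = 959
link = 1189/959 = 1.239833
Chained index = 100 × 1.320646 × 1.239833 = 163.7381

163.74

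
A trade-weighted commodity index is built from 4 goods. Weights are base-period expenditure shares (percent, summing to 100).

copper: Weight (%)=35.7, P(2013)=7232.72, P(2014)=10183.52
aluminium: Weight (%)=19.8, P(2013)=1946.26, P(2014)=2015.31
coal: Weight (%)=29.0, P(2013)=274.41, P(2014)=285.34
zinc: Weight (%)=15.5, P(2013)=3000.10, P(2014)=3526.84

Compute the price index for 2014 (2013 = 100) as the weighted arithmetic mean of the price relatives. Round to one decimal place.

copper: 35.7 × (10183.52/7232.72) = 35.7 × 1.407979 = 50.2649
aluminium: 19.8 × (2015.31/1946.26) = 19.8 × 1.035478 = 20.5025
coal: 29.0 × (285.34/274.41) = 29.0 × 1.039831 = 30.1551
zinc: 15.5 × (3526.84/3000.10) = 15.5 × 1.175574 = 18.2214
Index = Σ wᵢ·(p₁ᵢ/p₀ᵢ) = 50.2649 + 20.5025 + 30.1551 + 18.2214 = 119.1438

119.1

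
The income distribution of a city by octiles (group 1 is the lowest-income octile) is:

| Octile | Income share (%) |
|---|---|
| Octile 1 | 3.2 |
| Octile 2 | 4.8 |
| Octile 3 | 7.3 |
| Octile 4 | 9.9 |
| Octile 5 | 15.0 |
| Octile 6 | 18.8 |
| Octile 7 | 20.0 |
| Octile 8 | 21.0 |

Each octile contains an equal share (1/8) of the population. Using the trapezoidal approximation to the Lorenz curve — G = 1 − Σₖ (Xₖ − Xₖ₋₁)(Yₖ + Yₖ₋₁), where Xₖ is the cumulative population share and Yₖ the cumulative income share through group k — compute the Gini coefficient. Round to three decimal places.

0.300

Cumulative income shares Yₖ: 0.0320, 0.0800, 0.1530, 0.2520, 0.4020, 0.5900, 0.7900, 1.0000
Σ (Xₖ−Xₖ₋₁)(Yₖ+Yₖ₋₁) = (1/8)(0.0320+0.0000) + (1/8)(0.0800+0.0320) + (1/8)(0.1530+0.0800) + (1/8)(0.2520+0.1530) + (1/8)(0.4020+0.2520) + (1/8)(0.5900+0.4020) + (1/8)(0.7900+0.5900) + (1/8)(1.0000+0.7900)
  = 0.0040 + 0.0140 + 0.0291 + 0.0506 + 0.0818 + 0.1240 + 0.1725 + 0.2238 = 0.6997
G = 1 − 0.6997 = 0.3003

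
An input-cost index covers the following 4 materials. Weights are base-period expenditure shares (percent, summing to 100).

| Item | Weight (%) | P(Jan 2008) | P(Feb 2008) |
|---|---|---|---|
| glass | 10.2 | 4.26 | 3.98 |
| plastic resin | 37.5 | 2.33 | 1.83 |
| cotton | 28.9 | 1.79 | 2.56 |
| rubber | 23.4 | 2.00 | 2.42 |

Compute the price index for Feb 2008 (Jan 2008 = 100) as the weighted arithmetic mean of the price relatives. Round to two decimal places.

glass: 10.2 × (3.98/4.26) = 10.2 × 0.934272 = 9.5296
plastic resin: 37.5 × (1.83/2.33) = 37.5 × 0.785408 = 29.4528
cotton: 28.9 × (2.56/1.79) = 28.9 × 1.430168 = 41.3318
rubber: 23.4 × (2.42/2.00) = 23.4 × 1.210000 = 28.3140
Index = Σ wᵢ·(p₁ᵢ/p₀ᵢ) = 9.5296 + 29.4528 + 41.3318 + 28.3140 = 108.6282

108.63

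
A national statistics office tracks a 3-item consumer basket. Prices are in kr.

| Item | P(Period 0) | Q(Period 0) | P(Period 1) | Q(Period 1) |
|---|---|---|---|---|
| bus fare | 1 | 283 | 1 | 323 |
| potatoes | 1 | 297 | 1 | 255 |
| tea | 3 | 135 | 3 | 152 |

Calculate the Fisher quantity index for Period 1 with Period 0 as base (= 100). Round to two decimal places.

104.97

Laspeyres component (base-period weights):
ΣP(Period 0)Q(Period 1) = 1×323 + 1×255 + 3×152 = 323 + 255 + 456 = 1034
ΣP(Period 0)Q(Period 0) = 1×283 + 1×297 + 3×135 = 283 + 297 + 405 = 985
L = 1034 / 985 × 100 = 104.9746
Paasche component (current-period weights):
ΣP(Period 1)Q(Period 1) = 1×323 + 1×255 + 3×152 = 323 + 255 + 456 = 1034
ΣP(Period 1)Q(Period 0) = 1×283 + 1×297 + 3×135 = 283 + 297 + 405 = 985
P = 1034 / 985 × 100 = 104.9746
Fisher = √(L × P) = √(104.9746 × 104.9746) = 104.9746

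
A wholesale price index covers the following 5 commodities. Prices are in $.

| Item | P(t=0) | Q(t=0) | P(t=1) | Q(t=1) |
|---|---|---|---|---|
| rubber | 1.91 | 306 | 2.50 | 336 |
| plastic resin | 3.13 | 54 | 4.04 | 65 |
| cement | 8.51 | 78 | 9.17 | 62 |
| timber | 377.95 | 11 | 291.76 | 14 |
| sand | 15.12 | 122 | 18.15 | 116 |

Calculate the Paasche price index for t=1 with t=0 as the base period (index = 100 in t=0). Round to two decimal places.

93.38

Paasche price index uses current-period quantities as weights.
ΣP(t=1)·Q(t=1) = 2.50×336 + 4.04×65 + 9.17×62 + 291.76×14 + 18.15×116 = 840 + 262.6 + 568.54 + 4084.64 + 2105.4 = 7861.18
ΣP(t=0)·Q(t=1) = 1.91×336 + 3.13×65 + 8.51×62 + 377.95×14 + 15.12×116 = 641.76 + 203.45 + 527.62 + 5291.3 + 1753.92 = 8418.05
Index = 7861.18 / 8418.05 × 100 = 93.3848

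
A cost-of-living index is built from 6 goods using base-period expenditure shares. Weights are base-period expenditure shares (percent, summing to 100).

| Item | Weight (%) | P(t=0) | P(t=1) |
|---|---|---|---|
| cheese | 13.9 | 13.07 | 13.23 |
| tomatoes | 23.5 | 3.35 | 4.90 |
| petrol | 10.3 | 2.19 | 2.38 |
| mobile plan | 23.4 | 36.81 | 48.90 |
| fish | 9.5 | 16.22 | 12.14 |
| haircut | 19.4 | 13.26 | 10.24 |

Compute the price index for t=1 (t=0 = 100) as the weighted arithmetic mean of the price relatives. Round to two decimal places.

112.81

cheese: 13.9 × (13.23/13.07) = 13.9 × 1.012242 = 14.0702
tomatoes: 23.5 × (4.90/3.35) = 23.5 × 1.462687 = 34.3731
petrol: 10.3 × (2.38/2.19) = 10.3 × 1.086758 = 11.1936
mobile plan: 23.4 × (48.90/36.81) = 23.4 × 1.328443 = 31.0856
fish: 9.5 × (12.14/16.22) = 9.5 × 0.748459 = 7.1104
haircut: 19.4 × (10.24/13.26) = 19.4 × 0.772247 = 14.9816
Index = Σ wᵢ·(p₁ᵢ/p₀ᵢ) = 14.0702 + 34.3731 + 11.1936 + 31.0856 + 7.1104 + 14.9816 = 112.8144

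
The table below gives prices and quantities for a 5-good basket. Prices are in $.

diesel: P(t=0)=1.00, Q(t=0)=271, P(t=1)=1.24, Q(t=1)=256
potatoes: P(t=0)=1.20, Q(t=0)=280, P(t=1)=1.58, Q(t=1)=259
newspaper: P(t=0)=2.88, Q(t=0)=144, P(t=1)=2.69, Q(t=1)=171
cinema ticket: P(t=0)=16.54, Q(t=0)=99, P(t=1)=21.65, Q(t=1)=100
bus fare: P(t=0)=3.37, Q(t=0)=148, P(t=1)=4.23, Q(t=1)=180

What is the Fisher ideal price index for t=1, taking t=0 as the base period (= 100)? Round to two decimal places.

124.25

Laspeyres component (base-period weights):
ΣP(t=1)Q(t=0) = 1.24×271 + 1.58×280 + 2.69×144 + 21.65×99 + 4.23×148 = 336.04 + 442.4 + 387.36 + 2143.35 + 626.04 = 3935.19
ΣP(t=0)Q(t=0) = 1.00×271 + 1.20×280 + 2.88×144 + 16.54×99 + 3.37×148 = 271 + 336 + 414.72 + 1637.46 + 498.76 = 3157.94
L = 3935.19 / 3157.94 × 100 = 124.6126
Paasche component (current-period weights):
ΣP(t=1)Q(t=1) = 1.24×256 + 1.58×259 + 2.69×171 + 21.65×100 + 4.23×180 = 317.44 + 409.22 + 459.99 + 2165 + 761.4 = 4113.05
ΣP(t=0)Q(t=1) = 1.00×256 + 1.20×259 + 2.88×171 + 16.54×100 + 3.37×180 = 256 + 310.8 + 492.48 + 1654 + 606.6 = 3319.88
P = 4113.05 / 3319.88 × 100 = 123.8915
Fisher = √(L × P) = √(124.6126 × 123.8915) = 124.2515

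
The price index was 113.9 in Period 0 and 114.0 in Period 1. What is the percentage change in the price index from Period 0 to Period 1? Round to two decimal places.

0.09%

Change = (114.0 − 113.9) / 113.9 × 100
       = 0.1 / 113.9 × 100 = 0.0878%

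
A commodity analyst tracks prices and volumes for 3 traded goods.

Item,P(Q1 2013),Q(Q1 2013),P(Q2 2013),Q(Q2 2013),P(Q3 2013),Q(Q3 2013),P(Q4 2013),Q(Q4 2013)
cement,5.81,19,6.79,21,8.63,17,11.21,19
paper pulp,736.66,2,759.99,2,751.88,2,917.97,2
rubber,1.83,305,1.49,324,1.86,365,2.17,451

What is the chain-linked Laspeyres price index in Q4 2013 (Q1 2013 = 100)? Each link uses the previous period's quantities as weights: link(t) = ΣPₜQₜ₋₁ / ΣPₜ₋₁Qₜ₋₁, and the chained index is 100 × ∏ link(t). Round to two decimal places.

126.71

Link Q1 2013→Q2 2013:
ΣP(Q2 2013)Q(Q1 2013) = 6.79×19 + 759.99×2 + 1.49×305 = 129.01 + 1519.98 + 454.45 = 2103.44
ΣP(Q1 2013)Q(Q1 2013) = 5.81×19 + 736.66×2 + 1.83×305 = 110.39 + 1473.32 + 558.15 = 2141.86
link = 2103.44/2141.86 = 0.982062
Link Q2 2013→Q3 2013:
ΣP(Q3 2013)Q(Q2 2013) = 8.63×21 + 751.88×2 + 1.86×324 = 181.23 + 1503.76 + 602.64 = 2287.63
ΣP(Q2 2013)Q(Q2 2013) = 6.79×21 + 759.99×2 + 1.49×324 = 142.59 + 1519.98 + 482.76 = 2145.33
link = 2287.63/2145.33 = 1.066330
Link Q3 2013→Q4 2013:
ΣP(Q4 2013)Q(Q3 2013) = 11.21×17 + 917.97×2 + 2.17×365 = 190.57 + 1835.94 + 792.05 = 2818.56
ΣP(Q3 2013)Q(Q3 2013) = 8.63×17 + 751.88×2 + 1.86×365 = 146.71 + 1503.76 + 678.9 = 2329.37
link = 2818.56/2329.37 = 1.210010
Chained index = 100 × 0.982062 × 1.066330 × 1.210010 = 126.7125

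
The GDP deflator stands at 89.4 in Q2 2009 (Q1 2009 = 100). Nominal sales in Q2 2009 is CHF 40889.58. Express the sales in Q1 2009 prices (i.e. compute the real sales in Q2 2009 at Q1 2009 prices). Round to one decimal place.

45737.8

Real = Nominal ÷ (Index/100) = 40889.58 ÷ (89.4/100)
     = 40889.58 ÷ 0.894 = 45737.7852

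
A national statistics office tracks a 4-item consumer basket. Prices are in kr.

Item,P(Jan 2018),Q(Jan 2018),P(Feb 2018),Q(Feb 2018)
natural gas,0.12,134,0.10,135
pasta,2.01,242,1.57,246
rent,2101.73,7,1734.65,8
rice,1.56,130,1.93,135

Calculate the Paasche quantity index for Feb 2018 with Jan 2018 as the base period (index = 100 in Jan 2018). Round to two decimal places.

113.69

Paasche quantity index uses current-period prices as weights.
ΣP(Feb 2018)·Q(Feb 2018) = 0.10×135 + 1.57×246 + 1734.65×8 + 1.93×135 = 13.5 + 386.22 + 13877.2 + 260.55 = 14537.47
ΣP(Feb 2018)·Q(Jan 2018) = 0.10×134 + 1.57×242 + 1734.65×7 + 1.93×130 = 13.4 + 379.94 + 12142.55 + 250.9 = 12786.79
Index = 14537.47 / 12786.79 × 100 = 113.6913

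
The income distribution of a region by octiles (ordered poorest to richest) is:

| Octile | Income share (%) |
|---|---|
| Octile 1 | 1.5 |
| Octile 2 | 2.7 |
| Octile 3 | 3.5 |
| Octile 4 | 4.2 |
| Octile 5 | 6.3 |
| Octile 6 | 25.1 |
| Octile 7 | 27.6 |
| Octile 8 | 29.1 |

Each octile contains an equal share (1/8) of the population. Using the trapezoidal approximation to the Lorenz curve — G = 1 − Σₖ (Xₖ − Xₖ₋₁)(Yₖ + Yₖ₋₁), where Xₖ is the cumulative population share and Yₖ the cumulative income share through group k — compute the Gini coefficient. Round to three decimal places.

0.481

Cumulative income shares Yₖ: 0.0150, 0.0420, 0.0770, 0.1190, 0.1820, 0.4330, 0.7090, 1.0000
Σ (Xₖ−Xₖ₋₁)(Yₖ+Yₖ₋₁) = (1/8)(0.0150+0.0000) + (1/8)(0.0420+0.0150) + (1/8)(0.0770+0.0420) + (1/8)(0.1190+0.0770) + (1/8)(0.1820+0.1190) + (1/8)(0.4330+0.1820) + (1/8)(0.7090+0.4330) + (1/8)(1.0000+0.7090)
  = 0.0019 + 0.0071 + 0.0149 + 0.0245 + 0.0376 + 0.0769 + 0.1428 + 0.2136 = 0.5193
G = 1 − 0.5193 = 0.4807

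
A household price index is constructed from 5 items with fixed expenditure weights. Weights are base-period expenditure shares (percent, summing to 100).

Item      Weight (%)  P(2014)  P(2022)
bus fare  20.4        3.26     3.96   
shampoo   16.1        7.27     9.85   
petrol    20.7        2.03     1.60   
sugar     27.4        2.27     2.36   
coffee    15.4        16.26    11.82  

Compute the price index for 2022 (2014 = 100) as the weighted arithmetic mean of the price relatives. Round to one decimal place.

bus fare: 20.4 × (3.96/3.26) = 20.4 × 1.214724 = 24.7804
shampoo: 16.1 × (9.85/7.27) = 16.1 × 1.354883 = 21.8136
petrol: 20.7 × (1.60/2.03) = 20.7 × 0.788177 = 16.3153
sugar: 27.4 × (2.36/2.27) = 27.4 × 1.039648 = 28.4863
coffee: 15.4 × (11.82/16.26) = 15.4 × 0.726937 = 11.1948
Index = Σ wᵢ·(p₁ᵢ/p₀ᵢ) = 24.7804 + 21.8136 + 16.3153 + 28.4863 + 11.1948 = 102.5904

102.6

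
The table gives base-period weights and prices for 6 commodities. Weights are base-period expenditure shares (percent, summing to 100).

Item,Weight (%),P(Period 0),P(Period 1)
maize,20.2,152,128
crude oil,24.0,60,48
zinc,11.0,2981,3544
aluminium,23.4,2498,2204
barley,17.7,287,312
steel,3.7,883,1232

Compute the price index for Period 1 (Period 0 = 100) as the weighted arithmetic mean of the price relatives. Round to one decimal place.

maize: 20.2 × (128/152) = 20.2 × 0.842105 = 17.0105
crude oil: 24.0 × (48/60) = 24.0 × 0.800000 = 19.2000
zinc: 11.0 × (3544/2981) = 11.0 × 1.188863 = 13.0775
aluminium: 23.4 × (2204/2498) = 23.4 × 0.882306 = 20.6460
barley: 17.7 × (312/287) = 17.7 × 1.087108 = 19.2418
steel: 3.7 × (1232/883) = 3.7 × 1.395243 = 5.1624
Index = Σ wᵢ·(p₁ᵢ/p₀ᵢ) = 17.0105 + 19.2000 + 13.0775 + 20.6460 + 19.2418 + 5.1624 = 94.3382

94.3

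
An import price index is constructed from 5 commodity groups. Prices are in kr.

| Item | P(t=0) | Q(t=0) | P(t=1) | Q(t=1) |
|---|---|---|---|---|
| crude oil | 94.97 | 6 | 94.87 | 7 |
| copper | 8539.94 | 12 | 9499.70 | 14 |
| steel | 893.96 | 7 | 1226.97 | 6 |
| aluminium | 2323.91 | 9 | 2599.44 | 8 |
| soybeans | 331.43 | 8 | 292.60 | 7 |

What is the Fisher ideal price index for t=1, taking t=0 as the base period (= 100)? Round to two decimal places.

111.95

Laspeyres component (base-period weights):
ΣP(t=1)Q(t=0) = 94.87×6 + 9499.70×12 + 1226.97×7 + 2599.44×9 + 292.60×8 = 569.22 + 113996.4 + 8588.79 + 23394.96 + 2340.8 = 148890.17
ΣP(t=0)Q(t=0) = 94.97×6 + 8539.94×12 + 893.96×7 + 2323.91×9 + 331.43×8 = 569.82 + 102479.28 + 6257.72 + 20915.19 + 2651.44 = 132873.45
L = 148890.17 / 132873.45 × 100 = 112.0541
Paasche component (current-period weights):
ΣP(t=1)Q(t=1) = 94.87×7 + 9499.70×14 + 1226.97×6 + 2599.44×8 + 292.60×7 = 664.09 + 132995.8 + 7361.82 + 20795.52 + 2048.2 = 163865.43
ΣP(t=0)Q(t=1) = 94.97×7 + 8539.94×14 + 893.96×6 + 2323.91×8 + 331.43×7 = 664.79 + 119559.16 + 5363.76 + 18591.28 + 2320.01 = 146499
P = 163865.43 / 146499 × 100 = 111.8543
Fisher = √(L × P) = √(112.0541 × 111.8543) = 111.9542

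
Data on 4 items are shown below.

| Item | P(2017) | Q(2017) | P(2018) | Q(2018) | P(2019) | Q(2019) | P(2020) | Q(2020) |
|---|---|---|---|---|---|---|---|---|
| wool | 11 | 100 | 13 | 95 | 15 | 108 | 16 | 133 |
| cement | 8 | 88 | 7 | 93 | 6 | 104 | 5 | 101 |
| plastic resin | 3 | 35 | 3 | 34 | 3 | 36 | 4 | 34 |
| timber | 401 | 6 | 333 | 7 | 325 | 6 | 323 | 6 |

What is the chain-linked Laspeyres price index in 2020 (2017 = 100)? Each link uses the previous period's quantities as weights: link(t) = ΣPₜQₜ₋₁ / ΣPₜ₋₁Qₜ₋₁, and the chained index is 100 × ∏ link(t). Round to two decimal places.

Link 2017→2018:
ΣP(2018)Q(2017) = 13×100 + 7×88 + 3×35 + 333×6 = 1300 + 616 + 105 + 1998 = 4019
ΣP(2017)Q(2017) = 11×100 + 8×88 + 3×35 + 401×6 = 1100 + 704 + 105 + 2406 = 4315
link = 4019/4315 = 0.931402
Link 2018→2019:
ΣP(2019)Q(2018) = 15×95 + 6×93 + 3×34 + 325×7 = 1425 + 558 + 102 + 2275 = 4360
ΣP(2018)Q(2018) = 13×95 + 7×93 + 3×34 + 333×7 = 1235 + 651 + 102 + 2331 = 4319
link = 4360/4319 = 1.009493
Link 2019→2020:
ΣP(2020)Q(2019) = 16×108 + 5×104 + 4×36 + 323×6 = 1728 + 520 + 144 + 1938 = 4330
ΣP(2019)Q(2019) = 15×108 + 6×104 + 3×36 + 325×6 = 1620 + 624 + 108 + 1950 = 4302
link = 4330/4302 = 1.006509
Chained index = 100 × 0.931402 × 1.009493 × 1.006509 = 94.6363

94.64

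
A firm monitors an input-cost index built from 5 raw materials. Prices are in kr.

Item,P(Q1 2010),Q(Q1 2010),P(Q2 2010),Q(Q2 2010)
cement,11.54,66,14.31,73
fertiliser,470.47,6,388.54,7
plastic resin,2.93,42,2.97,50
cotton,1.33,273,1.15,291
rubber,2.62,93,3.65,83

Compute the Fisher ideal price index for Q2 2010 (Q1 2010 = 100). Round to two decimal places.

93.54

Laspeyres component (base-period weights):
ΣP(Q2 2010)Q(Q1 2010) = 14.31×66 + 388.54×6 + 2.97×42 + 1.15×273 + 3.65×93 = 944.46 + 2331.24 + 124.74 + 313.95 + 339.45 = 4053.84
ΣP(Q1 2010)Q(Q1 2010) = 11.54×66 + 470.47×6 + 2.93×42 + 1.33×273 + 2.62×93 = 761.64 + 2822.82 + 123.06 + 363.09 + 243.66 = 4314.27
L = 4053.84 / 4314.27 × 100 = 93.9635
Paasche component (current-period weights):
ΣP(Q2 2010)Q(Q2 2010) = 14.31×73 + 388.54×7 + 2.97×50 + 1.15×291 + 3.65×83 = 1044.63 + 2719.78 + 148.5 + 334.65 + 302.95 = 4550.51
ΣP(Q1 2010)Q(Q2 2010) = 11.54×73 + 470.47×7 + 2.93×50 + 1.33×291 + 2.62×83 = 842.42 + 3293.29 + 146.5 + 387.03 + 217.46 = 4886.7
P = 4550.51 / 4886.7 × 100 = 93.1203
Fisher = √(L × P) = √(93.9635 × 93.1203) = 93.5410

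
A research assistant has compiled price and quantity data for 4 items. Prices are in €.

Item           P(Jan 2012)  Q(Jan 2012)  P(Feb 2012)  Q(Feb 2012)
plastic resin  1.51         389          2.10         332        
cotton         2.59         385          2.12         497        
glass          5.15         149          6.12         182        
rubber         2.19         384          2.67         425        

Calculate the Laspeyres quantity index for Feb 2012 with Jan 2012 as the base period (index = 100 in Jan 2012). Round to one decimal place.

Laspeyres quantity index uses base-period prices as weights.
ΣP(Jan 2012)·Q(Feb 2012) = 1.51×332 + 2.59×497 + 5.15×182 + 2.19×425 = 501.32 + 1287.23 + 937.3 + 930.75 = 3656.6
ΣP(Jan 2012)·Q(Jan 2012) = 1.51×389 + 2.59×385 + 5.15×149 + 2.19×384 = 587.39 + 997.15 + 767.35 + 840.96 = 3192.85
Index = 3656.6 / 3192.85 × 100 = 114.5246

114.5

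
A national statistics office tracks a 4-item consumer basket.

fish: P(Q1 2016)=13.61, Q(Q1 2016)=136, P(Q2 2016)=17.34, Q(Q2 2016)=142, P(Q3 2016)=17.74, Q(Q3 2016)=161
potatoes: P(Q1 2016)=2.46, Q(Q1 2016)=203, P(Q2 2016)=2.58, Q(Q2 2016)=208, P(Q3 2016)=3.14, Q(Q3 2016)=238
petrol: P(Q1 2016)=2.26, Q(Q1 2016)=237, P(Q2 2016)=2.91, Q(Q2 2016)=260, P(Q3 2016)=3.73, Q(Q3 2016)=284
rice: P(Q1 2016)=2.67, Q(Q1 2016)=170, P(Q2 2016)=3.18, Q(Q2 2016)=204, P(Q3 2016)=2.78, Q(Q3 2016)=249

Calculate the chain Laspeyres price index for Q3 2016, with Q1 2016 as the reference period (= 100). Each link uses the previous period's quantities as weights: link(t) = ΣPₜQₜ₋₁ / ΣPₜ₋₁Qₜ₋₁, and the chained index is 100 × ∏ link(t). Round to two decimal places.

131.65

Link Q1 2016→Q2 2016:
ΣP(Q2 2016)Q(Q1 2016) = 17.34×136 + 2.58×203 + 2.91×237 + 3.18×170 = 2358.24 + 523.74 + 689.67 + 540.6 = 4112.25
ΣP(Q1 2016)Q(Q1 2016) = 13.61×136 + 2.46×203 + 2.26×237 + 2.67×170 = 1850.96 + 499.38 + 535.62 + 453.9 = 3339.86
link = 4112.25/3339.86 = 1.231264
Link Q2 2016→Q3 2016:
ΣP(Q3 2016)Q(Q2 2016) = 17.74×142 + 3.14×208 + 3.73×260 + 2.78×204 = 2519.08 + 653.12 + 969.8 + 567.12 = 4709.12
ΣP(Q2 2016)Q(Q2 2016) = 17.34×142 + 2.58×208 + 2.91×260 + 3.18×204 = 2462.28 + 536.64 + 756.6 + 648.72 = 4404.24
link = 4709.12/4404.24 = 1.069224
Chained index = 100 × 1.231264 × 1.069224 = 131.6497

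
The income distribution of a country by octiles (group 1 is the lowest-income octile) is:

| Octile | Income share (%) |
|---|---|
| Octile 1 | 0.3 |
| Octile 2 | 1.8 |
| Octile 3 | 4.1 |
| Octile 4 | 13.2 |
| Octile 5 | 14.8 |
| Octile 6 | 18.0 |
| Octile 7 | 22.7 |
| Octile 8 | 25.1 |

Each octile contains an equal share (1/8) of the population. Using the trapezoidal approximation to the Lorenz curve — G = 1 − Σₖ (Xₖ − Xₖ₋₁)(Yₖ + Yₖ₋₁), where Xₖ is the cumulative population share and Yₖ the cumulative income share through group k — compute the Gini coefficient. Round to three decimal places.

Cumulative income shares Yₖ: 0.0030, 0.0210, 0.0620, 0.1940, 0.3420, 0.5220, 0.7490, 1.0000
Σ (Xₖ−Xₖ₋₁)(Yₖ+Yₖ₋₁) = (1/8)(0.0030+0.0000) + (1/8)(0.0210+0.0030) + (1/8)(0.0620+0.0210) + (1/8)(0.1940+0.0620) + (1/8)(0.3420+0.1940) + (1/8)(0.5220+0.3420) + (1/8)(0.7490+0.5220) + (1/8)(1.0000+0.7490)
  = 0.0004 + 0.0030 + 0.0104 + 0.0320 + 0.0670 + 0.1080 + 0.1589 + 0.2186 = 0.5983
G = 1 − 0.5983 = 0.4017

0.402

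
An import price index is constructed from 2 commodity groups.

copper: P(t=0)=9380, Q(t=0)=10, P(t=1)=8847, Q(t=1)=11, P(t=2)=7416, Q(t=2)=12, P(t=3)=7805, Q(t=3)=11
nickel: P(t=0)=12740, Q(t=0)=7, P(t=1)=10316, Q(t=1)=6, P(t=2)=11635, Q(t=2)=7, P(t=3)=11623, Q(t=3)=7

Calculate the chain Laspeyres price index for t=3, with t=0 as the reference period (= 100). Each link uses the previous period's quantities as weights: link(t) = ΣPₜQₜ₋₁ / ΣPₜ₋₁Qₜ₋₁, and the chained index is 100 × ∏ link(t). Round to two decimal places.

Link t=0→t=1:
ΣP(t=1)Q(t=0) = 8847×10 + 10316×7 = 88470 + 72212 = 160682
ΣP(t=0)Q(t=0) = 9380×10 + 12740×7 = 93800 + 89180 = 182980
link = 160682/182980 = 0.878140
Link t=1→t=2:
ΣP(t=2)Q(t=1) = 7416×11 + 11635×6 = 81576 + 69810 = 151386
ΣP(t=1)Q(t=1) = 8847×11 + 10316×6 = 97317 + 61896 = 159213
link = 151386/159213 = 0.950839
Link t=2→t=3:
ΣP(t=3)Q(t=2) = 7805×12 + 11623×7 = 93660 + 81361 = 175021
ΣP(t=2)Q(t=2) = 7416×12 + 11635×7 = 88992 + 81445 = 170437
link = 175021/170437 = 1.026896
Chained index = 100 × 0.878140 × 0.950839 × 1.026896 = 85.7427

85.74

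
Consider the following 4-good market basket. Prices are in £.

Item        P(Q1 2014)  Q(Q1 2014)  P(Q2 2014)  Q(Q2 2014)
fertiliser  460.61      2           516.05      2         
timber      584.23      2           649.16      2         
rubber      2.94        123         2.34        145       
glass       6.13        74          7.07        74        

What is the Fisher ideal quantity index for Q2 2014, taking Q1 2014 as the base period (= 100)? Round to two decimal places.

Laspeyres component (base-period weights):
ΣP(Q1 2014)Q(Q2 2014) = 460.61×2 + 584.23×2 + 2.94×145 + 6.13×74 = 921.22 + 1168.46 + 426.3 + 453.62 = 2969.6
ΣP(Q1 2014)Q(Q1 2014) = 460.61×2 + 584.23×2 + 2.94×123 + 6.13×74 = 921.22 + 1168.46 + 361.62 + 453.62 = 2904.92
L = 2969.6 / 2904.92 × 100 = 102.2266
Paasche component (current-period weights):
ΣP(Q2 2014)Q(Q2 2014) = 516.05×2 + 649.16×2 + 2.34×145 + 7.07×74 = 1032.1 + 1298.32 + 339.3 + 523.18 = 3192.9
ΣP(Q2 2014)Q(Q1 2014) = 516.05×2 + 649.16×2 + 2.34×123 + 7.07×74 = 1032.1 + 1298.32 + 287.82 + 523.18 = 3141.42
P = 3192.9 / 3141.42 × 100 = 101.6387
Fisher = √(L × P) = √(102.2266 × 101.6387) = 101.9322

101.93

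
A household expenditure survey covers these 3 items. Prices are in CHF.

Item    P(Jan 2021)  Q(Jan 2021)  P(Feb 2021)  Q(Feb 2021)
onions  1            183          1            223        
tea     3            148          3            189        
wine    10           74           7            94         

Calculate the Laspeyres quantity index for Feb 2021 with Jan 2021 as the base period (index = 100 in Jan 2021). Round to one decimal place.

Laspeyres quantity index uses base-period prices as weights.
ΣP(Jan 2021)·Q(Feb 2021) = 1×223 + 3×189 + 10×94 = 223 + 567 + 940 = 1730
ΣP(Jan 2021)·Q(Jan 2021) = 1×183 + 3×148 + 10×74 = 183 + 444 + 740 = 1367
Index = 1730 / 1367 × 100 = 126.5545

126.6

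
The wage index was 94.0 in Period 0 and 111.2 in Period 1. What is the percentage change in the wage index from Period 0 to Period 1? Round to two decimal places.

Change = (111.2 − 94.0) / 94.0 × 100
       = 17.2 / 94.0 × 100 = 18.2979%

18.30%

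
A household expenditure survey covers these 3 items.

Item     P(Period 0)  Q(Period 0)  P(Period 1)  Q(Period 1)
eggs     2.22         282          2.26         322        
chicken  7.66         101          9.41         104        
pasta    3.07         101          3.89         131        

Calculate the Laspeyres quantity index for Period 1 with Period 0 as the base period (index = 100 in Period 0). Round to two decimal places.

Laspeyres quantity index uses base-period prices as weights.
ΣP(Period 0)·Q(Period 1) = 2.22×322 + 7.66×104 + 3.07×131 = 714.84 + 796.64 + 402.17 = 1913.65
ΣP(Period 0)·Q(Period 0) = 2.22×282 + 7.66×101 + 3.07×101 = 626.04 + 773.66 + 310.07 = 1709.77
Index = 1913.65 / 1709.77 × 100 = 111.9244

111.92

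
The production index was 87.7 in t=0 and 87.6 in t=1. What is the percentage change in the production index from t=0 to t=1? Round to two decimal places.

Change = (87.6 − 87.7) / 87.7 × 100
       = -0.1 / 87.7 × 100 = -0.1140%

-0.11%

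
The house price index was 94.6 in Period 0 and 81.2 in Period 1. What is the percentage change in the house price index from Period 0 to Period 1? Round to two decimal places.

-14.16%

Change = (81.2 − 94.6) / 94.6 × 100
       = -13.4 / 94.6 × 100 = -14.1649%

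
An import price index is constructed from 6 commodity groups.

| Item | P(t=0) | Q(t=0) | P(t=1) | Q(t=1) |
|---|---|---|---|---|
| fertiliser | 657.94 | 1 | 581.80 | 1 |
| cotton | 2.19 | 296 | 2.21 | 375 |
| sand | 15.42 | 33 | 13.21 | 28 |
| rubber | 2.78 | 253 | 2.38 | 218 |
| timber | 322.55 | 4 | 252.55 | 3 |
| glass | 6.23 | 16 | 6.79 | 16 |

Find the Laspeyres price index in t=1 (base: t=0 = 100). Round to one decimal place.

86.8

Laspeyres price index uses base-period quantities as weights.
ΣP(t=1)·Q(t=0) = 581.80×1 + 2.21×296 + 13.21×33 + 2.38×253 + 252.55×4 + 6.79×16 = 581.8 + 654.16 + 435.93 + 602.14 + 1010.2 + 108.64 = 3392.87
ΣP(t=0)·Q(t=0) = 657.94×1 + 2.19×296 + 15.42×33 + 2.78×253 + 322.55×4 + 6.23×16 = 657.94 + 648.24 + 508.86 + 703.34 + 1290.2 + 99.68 = 3908.26
Index = 3392.87 / 3908.26 × 100 = 86.8128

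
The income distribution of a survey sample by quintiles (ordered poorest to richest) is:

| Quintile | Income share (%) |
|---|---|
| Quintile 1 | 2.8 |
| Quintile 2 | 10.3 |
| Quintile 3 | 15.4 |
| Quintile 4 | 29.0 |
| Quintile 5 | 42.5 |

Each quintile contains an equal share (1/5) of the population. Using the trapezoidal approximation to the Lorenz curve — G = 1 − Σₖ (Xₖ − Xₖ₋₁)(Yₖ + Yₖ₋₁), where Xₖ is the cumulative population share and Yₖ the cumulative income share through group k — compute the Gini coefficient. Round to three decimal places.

Cumulative income shares Yₖ: 0.0280, 0.1310, 0.2850, 0.5750, 1.0000
Σ (Xₖ−Xₖ₋₁)(Yₖ+Yₖ₋₁) = (1/5)(0.0280+0.0000) + (1/5)(0.1310+0.0280) + (1/5)(0.2850+0.1310) + (1/5)(0.5750+0.2850) + (1/5)(1.0000+0.5750)
  = 0.0056 + 0.0318 + 0.0832 + 0.1720 + 0.3150 = 0.6076
G = 1 − 0.6076 = 0.3924

0.392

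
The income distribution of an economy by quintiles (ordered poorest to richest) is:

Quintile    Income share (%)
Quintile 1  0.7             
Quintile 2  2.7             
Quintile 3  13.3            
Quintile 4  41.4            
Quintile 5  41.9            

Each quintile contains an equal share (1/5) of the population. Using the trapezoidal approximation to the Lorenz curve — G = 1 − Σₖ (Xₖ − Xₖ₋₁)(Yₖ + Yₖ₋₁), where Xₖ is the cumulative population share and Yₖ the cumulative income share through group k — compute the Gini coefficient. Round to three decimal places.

0.484

Cumulative income shares Yₖ: 0.0070, 0.0340, 0.1670, 0.5810, 1.0000
Σ (Xₖ−Xₖ₋₁)(Yₖ+Yₖ₋₁) = (1/5)(0.0070+0.0000) + (1/5)(0.0340+0.0070) + (1/5)(0.1670+0.0340) + (1/5)(0.5810+0.1670) + (1/5)(1.0000+0.5810)
  = 0.0014 + 0.0082 + 0.0402 + 0.1496 + 0.3162 = 0.5156
G = 1 − 0.5156 = 0.4844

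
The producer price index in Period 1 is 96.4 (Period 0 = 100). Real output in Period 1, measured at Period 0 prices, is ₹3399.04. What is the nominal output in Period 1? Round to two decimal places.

Nominal = Real × (Index/100) = 3399.04 × (96.4/100)
        = 3399.04 × 0.964 = 3276.6746

3276.67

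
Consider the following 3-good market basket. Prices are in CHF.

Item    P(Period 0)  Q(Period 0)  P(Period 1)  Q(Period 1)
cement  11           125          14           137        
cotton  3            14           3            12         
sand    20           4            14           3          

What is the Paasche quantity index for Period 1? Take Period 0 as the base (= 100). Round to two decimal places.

108.01

Paasche quantity index uses current-period prices as weights.
ΣP(Period 1)·Q(Period 1) = 14×137 + 3×12 + 14×3 = 1918 + 36 + 42 = 1996
ΣP(Period 1)·Q(Period 0) = 14×125 + 3×14 + 14×4 = 1750 + 42 + 56 = 1848
Index = 1996 / 1848 × 100 = 108.0087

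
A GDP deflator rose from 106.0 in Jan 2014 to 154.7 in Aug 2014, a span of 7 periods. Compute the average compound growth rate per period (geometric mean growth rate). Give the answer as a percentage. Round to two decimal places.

Growth factor = (154.7/106.0)^(1/7) = (1.459434)^(1/7) = 1.055492
Growth rate = 1.055492 − 1 = 0.055492 = 5.5492%

5.55%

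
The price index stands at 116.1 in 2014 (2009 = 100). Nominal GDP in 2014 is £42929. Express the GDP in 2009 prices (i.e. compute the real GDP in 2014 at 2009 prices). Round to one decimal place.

36975.9

Real = Nominal ÷ (Index/100) = 42929 ÷ (116.1/100)
     = 42929 ÷ 1.161 = 36975.8829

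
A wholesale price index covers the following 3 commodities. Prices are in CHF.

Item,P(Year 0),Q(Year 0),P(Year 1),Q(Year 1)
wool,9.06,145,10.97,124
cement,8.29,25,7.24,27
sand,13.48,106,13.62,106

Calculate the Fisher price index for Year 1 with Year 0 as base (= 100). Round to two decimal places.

108.52

Laspeyres component (base-period weights):
ΣP(Year 1)Q(Year 0) = 10.97×145 + 7.24×25 + 13.62×106 = 1590.65 + 181 + 1443.72 = 3215.37
ΣP(Year 0)Q(Year 0) = 9.06×145 + 8.29×25 + 13.48×106 = 1313.7 + 207.25 + 1428.88 = 2949.83
L = 3215.37 / 2949.83 × 100 = 109.0019
Paasche component (current-period weights):
ΣP(Year 1)Q(Year 1) = 10.97×124 + 7.24×27 + 13.62×106 = 1360.28 + 195.48 + 1443.72 = 2999.48
ΣP(Year 0)Q(Year 1) = 9.06×124 + 8.29×27 + 13.48×106 = 1123.44 + 223.83 + 1428.88 = 2776.15
P = 2999.48 / 2776.15 × 100 = 108.0446
Fisher = √(L × P) = √(109.0019 × 108.0446) = 108.5222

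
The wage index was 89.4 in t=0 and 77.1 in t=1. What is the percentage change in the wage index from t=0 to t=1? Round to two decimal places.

Change = (77.1 − 89.4) / 89.4 × 100
       = -12.3 / 89.4 × 100 = -13.7584%

-13.76%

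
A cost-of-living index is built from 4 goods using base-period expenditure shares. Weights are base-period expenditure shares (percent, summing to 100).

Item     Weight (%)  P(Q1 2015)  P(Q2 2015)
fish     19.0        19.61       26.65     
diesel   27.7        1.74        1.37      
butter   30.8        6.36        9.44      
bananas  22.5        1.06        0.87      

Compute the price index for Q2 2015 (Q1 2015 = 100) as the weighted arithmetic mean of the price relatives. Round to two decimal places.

fish: 19.0 × (26.65/19.61) = 19.0 × 1.359001 = 25.8210
diesel: 27.7 × (1.37/1.74) = 27.7 × 0.787356 = 21.8098
butter: 30.8 × (9.44/6.36) = 30.8 × 1.484277 = 45.7157
bananas: 22.5 × (0.87/1.06) = 22.5 × 0.820755 = 18.4670
Index = Σ wᵢ·(p₁ᵢ/p₀ᵢ) = 25.8210 + 21.8098 + 45.7157 + 18.4670 = 111.8135

111.81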